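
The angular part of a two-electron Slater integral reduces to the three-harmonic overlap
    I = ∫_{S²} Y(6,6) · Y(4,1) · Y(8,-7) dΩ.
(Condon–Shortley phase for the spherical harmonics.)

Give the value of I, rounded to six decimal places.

Rules hold: Σm=0, L=18 even, 2≤8≤10.
N = 13·9·17 = 1989
Δ = 2!·10!·6!/19! = 1/23279256
Racah Σ t=0..2: t=0:+1/1658880 t=1:−1/518400 t=2:+1/1658880 = -1/1382400
⇒ 3j(6 4 8; 0 0 0)² = 504/46189, sgn -1
Racah Σ t=0..0: t=0:+1/870912000 = 1/870912000
⇒ 3j(6 4 8; 6 1 -7)² = 33/1292, sgn -1
4πI² = N·(3j₀)²·(3jₘ)² = 3402/6137
I = +1·√(0.554343/4π) = 0.21003137

0.210031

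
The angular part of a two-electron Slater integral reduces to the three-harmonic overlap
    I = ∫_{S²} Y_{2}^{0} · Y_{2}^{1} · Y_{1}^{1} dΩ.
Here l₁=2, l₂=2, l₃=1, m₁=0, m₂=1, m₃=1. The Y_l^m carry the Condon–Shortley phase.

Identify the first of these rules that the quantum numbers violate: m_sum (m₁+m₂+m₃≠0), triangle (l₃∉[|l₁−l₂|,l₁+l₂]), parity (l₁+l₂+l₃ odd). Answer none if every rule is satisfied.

m_sum

azimuthal sum: 0 + 1 + 1 = 2  ✗
0 ≤ 1 ≤ 4 (triangle on l)
L = 2 + 2 + 1 = 5 (odd)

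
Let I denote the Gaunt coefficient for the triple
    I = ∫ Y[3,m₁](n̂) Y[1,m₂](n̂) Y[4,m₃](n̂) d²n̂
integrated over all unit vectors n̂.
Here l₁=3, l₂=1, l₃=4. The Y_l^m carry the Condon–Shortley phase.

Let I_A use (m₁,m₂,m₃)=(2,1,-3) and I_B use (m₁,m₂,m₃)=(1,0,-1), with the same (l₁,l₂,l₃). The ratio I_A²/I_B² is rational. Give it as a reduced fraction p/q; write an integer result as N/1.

7/5

l's match ⇒ only the (l;m) 3-j factors differ between A and B.
A: triangle coeff Δ(3,1,4) = 1/252; Σ_t [0,0]: t=0:+1/240 = 1/240; (3j)²=1/12 [(3 1 4; 2 1 -3)], sign=-1
B: triangle coeff Δ(3,1,4) = 1/252; Σ_t [0,0]: t=0:+1/48 = 1/48; (3j)²=5/84 [(3 1 4; 1 0 -1)], sign=-1
I_A²/I_B² = (1/12)/(5/84) = 7/5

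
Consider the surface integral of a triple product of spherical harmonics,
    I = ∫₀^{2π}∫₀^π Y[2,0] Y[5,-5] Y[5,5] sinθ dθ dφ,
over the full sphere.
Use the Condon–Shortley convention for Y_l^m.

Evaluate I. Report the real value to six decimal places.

0.242609

Rules hold: Σm=0, L=12 even, 3≤5≤7.
N = 5·11·11 = 605
Δ = 2!·2!·8!/13! = 1/38610
Racah Σ t=0..2: t=0:+1/2880 t=1:−1/576 t=2:+1/2880 = -1/960
⇒ 3j(2 5 5; 0 0 0)² = 10/429, sgn +1
Racah Σ t=0..0: t=0:+1/161280 = 1/161280
⇒ 3j(2 5 5; 0 -5 5)² = 15/286, sgn +1
4πI² = N·(3j₀)²·(3jₘ)² = 125/169
I = +1·√(0.739645/4π) = 0.24260890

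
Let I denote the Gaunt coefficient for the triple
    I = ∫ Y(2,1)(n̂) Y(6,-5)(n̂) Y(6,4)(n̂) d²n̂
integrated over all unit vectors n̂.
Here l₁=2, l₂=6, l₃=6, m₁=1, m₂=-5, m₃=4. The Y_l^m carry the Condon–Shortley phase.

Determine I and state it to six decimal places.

Checks pass: Σm=0; 14 even; l₃=6∈[4,8].
(2·2+1)(2·6+1)(2·6+1) = 845
Δ: 2! 2! 10! / 15! → 1/90090
sum: t=0:+1/69120 t=1:−1/14400 t=2:+1/69120 = -7/172800
3j²(2 6 6; 0 0 0) = Δ·Π!·Σ² = 14/715  (sign -1)
sum: t=0:+1/725760 t=1:−1/7257600 = 1/806400
3j²(2 6 6; 1 -5 4) = Δ·Π!·Σ² = 27/910  (sign +1)
combine: 4πI² = 845·14/715·27/910 = 27/55
take √, sign -1: I = -0.19764945

-0.197649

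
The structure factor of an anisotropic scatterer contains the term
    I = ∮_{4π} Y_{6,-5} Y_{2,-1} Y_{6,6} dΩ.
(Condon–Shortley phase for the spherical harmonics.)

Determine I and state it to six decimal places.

Rules hold: Σm=0, L=14 even, 4≤6≤8.
N = 13·5·13 = 845
Δ = 2!·10!·2!/15! = 1/90090
Racah Σ t=0..2: t=0:+1/69120 t=1:−1/14400 t=2:+1/69120 = -7/172800
⇒ 3j(6 2 6; 0 0 0)² = 14/715, sgn -1
Racah Σ t=1..1: t=1:−1/7257600 = -1/7257600
⇒ 3j(6 2 6; -5 -1 6)² = 11/455, sgn -1
4πI² = N·(3j₀)²·(3jₘ)² = 2/5
I = +1·√(0.4/4π) = 0.17841241

0.178412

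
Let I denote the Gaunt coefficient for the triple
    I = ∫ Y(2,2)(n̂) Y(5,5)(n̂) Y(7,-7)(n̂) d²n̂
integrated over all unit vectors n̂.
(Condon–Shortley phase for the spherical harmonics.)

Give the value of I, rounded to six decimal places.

-0.358536

Checks pass: Σm=0; 14 even; l₃=7∈[3,7].
(2·2+1)(2·5+1)(2·7+1) = 825
Δ: 0! 4! 10! / 15! → 1/15015
sum: t=0:+1/57600 = 1/57600
3j²(2 5 7; 0 0 0) = Δ·Π!·Σ² = 21/715  (sign -1)
sum: t=0:+1/87091200 = 1/87091200
3j²(2 5 7; 2 5 -7) = Δ·Π!·Σ² = 1/15  (sign +1)
combine: 4πI² = 825·21/715·1/15 = 21/13
take √, sign -1: I = -0.35853622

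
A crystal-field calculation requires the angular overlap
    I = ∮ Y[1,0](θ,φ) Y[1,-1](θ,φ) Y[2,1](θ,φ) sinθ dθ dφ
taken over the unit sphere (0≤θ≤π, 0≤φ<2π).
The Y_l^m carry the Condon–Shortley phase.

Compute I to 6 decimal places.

Rules hold: Σm=0, L=4 even, 0≤2≤2.
N = 3·3·5 = 45
Δ = 0!·2!·2!/5! = 1/30
Racah Σ t=0..0: t=0:+1/1 = 1/1
⇒ 3j(1 1 2; 0 0 0)² = 2/15, sgn +1
Racah Σ t=0..0: t=0:+1/2 = 1/2
⇒ 3j(1 1 2; 0 -1 1)² = 1/10, sgn -1
4πI² = N·(3j₀)²·(3jₘ)² = 3/5
I = -1·√(0.6/4π) = -0.21850969

-0.218510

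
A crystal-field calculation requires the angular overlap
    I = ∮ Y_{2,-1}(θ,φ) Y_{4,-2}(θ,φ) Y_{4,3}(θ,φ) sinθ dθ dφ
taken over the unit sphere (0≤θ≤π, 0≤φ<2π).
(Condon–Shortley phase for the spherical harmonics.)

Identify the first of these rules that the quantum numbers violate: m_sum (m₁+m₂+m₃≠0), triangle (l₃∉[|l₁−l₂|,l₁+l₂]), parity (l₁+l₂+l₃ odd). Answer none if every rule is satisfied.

none

Σmᵢ = 0  ✓
l₃∈[|l₁−l₂|,l₁+l₂]=[2,6], have l₃=4  ✓
Σlᵢ = 10 ⇒ even  ✓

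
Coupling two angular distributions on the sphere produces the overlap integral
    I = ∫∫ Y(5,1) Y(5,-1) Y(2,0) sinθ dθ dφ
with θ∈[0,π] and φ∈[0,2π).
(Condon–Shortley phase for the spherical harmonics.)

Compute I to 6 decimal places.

Rules hold: Σm=0, L=12 even, 0≤2≤10.
N = 11·11·5 = 605
Δ = 8!·2!·2!/13! = 1/38610
Racah Σ t=3..5: t=3:−1/2880 t=4:+1/576 t=5:−1/2880 = 1/960
⇒ 3j(5 5 2; 0 0 0)² = 10/429, sgn +1
Racah Σ t=2..4: t=2:+1/5760 t=3:−1/720 t=4:+1/2304 = -1/1280
⇒ 3j(5 5 2; 1 -1 0)² = 27/1430, sgn -1
4πI² = N·(3j₀)²·(3jₘ)² = 45/169
I = -1·√(0.266272/4π) = -0.14556534

-0.145565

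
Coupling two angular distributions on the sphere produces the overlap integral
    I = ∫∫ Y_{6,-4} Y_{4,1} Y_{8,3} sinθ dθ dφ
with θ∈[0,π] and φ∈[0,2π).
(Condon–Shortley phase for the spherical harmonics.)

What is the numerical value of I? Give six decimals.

Checks pass: Σm=0; 18 even; l₃=8∈[2,10].
(2·6+1)(2·4+1)(2·8+1) = 1989
Δ: 2! 10! 6! / 19! → 1/23279256
sum: t=0:+1/1658880 t=1:−1/518400 t=2:+1/1658880 = -1/1382400
3j²(6 4 8; 0 0 0) = Δ·Π!·Σ² = 504/46189  (sign -1)
sum: t=0:+1/870912000 t=1:−1/17418240 t=2:+1/5806080 = 101/870912000
3j²(6 4 8; -4 1 3) = Δ·Π!·Σ² = 10201/705432  (sign -1)
combine: 4πI² = 1989·504/46189·10201/705432 = 275427/877591
take √, sign +1: I = 0.15803462

0.158035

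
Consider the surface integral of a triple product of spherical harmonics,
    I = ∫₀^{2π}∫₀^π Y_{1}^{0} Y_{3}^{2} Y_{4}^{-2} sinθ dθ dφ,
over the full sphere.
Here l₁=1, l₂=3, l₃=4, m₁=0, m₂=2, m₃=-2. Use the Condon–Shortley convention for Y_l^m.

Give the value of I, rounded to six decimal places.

0.213244

m-sum 0 ✓  L=8 even ✓  2≤4≤4 ✓
Π(2lᵢ+1) = 3×7×9 = 189
triangle coeff Δ(1,3,4) = 1/252
Σ_t [0,0]: t=0:+1/36 = 1/36
(3j)²=4/63 [(1 3 4; 0 0 0)], sign=+1
Σ_t [0,0]: t=0:+1/120 = 1/120
(3j)²=1/21 [(1 3 4; 0 2 -2)], sign=+1
⇒ 4πI² = 4/7
I = (+1)√(4/7/(4π)) = 0.21324362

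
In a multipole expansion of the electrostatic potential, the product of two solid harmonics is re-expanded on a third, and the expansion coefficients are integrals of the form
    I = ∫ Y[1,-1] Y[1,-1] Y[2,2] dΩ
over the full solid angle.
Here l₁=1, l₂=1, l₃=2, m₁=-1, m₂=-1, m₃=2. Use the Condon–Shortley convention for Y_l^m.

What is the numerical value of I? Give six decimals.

0.309019

m-sum 0 ✓  L=4 even ✓  0≤2≤2 ✓
Π(2lᵢ+1) = 3×3×5 = 45
triangle coeff Δ(1,1,2) = 1/30
Σ_t [0,0]: t=0:+1/1 = 1/1
(3j)²=2/15 [(1 1 2; 0 0 0)], sign=+1
Σ_t [0,0]: t=0:+1/4 = 1/4
(3j)²=1/5 [(1 1 2; -1 -1 2)], sign=+1
⇒ 4πI² = 6/5
I = (+1)√(6/5/(4π)) = 0.30901936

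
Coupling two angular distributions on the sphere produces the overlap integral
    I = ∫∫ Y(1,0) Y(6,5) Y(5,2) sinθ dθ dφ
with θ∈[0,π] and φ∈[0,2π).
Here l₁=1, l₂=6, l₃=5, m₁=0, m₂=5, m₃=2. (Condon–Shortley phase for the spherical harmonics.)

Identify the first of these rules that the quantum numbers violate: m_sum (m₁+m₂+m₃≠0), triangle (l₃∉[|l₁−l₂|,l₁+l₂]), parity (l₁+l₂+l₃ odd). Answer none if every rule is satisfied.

m₁+m₂+m₃ = 0 + 5 + 2 = 7  ✗
triangle: |1−6|=5 ≤ l₃=5 ≤ 1+6=7
parity: l₁+l₂+l₃ = 12 is even

m_sum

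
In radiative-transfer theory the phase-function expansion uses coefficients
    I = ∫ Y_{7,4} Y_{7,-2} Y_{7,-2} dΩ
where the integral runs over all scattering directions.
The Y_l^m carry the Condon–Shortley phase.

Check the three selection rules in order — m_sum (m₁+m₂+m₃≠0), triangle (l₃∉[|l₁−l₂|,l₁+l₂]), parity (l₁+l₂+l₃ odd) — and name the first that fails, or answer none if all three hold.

parity

azimuthal sum: 4 − 2 − 2 = 0  ✓
0 ≤ 7 ≤ 14 (triangle on l)  ✓
L = 7 + 7 + 7 = 21 (odd)  ✗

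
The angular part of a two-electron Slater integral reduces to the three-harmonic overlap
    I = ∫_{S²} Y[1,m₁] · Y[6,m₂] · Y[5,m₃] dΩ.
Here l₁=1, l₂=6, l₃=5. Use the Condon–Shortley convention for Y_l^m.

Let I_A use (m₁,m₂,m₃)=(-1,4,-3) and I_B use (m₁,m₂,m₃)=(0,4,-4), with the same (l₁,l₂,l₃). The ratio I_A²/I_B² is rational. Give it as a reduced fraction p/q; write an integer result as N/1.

l's match ⇒ only the (l;m) 3-j factors differ between A and B.
A: triangle coeff Δ(1,6,5) = 1/858; Σ_t [2,2]: t=2:+1/161280 = 1/161280; (3j)²=15/286 [(1 6 5; -1 4 -3)], sign=+1
B: triangle coeff Δ(1,6,5) = 1/858; Σ_t [1,1]: t=1:−1/362880 = -1/362880; (3j)²=10/429 [(1 6 5; 0 4 -4)], sign=+1
I_A²/I_B² = (15/286)/(10/429) = 9/4

9/4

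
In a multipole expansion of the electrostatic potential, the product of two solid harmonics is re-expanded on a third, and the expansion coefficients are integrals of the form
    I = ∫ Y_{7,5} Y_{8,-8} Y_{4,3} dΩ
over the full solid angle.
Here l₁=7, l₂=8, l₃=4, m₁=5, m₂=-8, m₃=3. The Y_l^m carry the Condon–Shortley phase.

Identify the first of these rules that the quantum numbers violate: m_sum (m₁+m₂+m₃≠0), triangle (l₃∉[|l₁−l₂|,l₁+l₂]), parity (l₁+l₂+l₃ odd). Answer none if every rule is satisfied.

parity

m₁+m₂+m₃ = 5 − 8 + 3 = 0  ✓
triangle: |7−8|=1 ≤ l₃=4 ≤ 7+8=15  ✓
parity: l₁+l₂+l₃ = 19 is odd  ✗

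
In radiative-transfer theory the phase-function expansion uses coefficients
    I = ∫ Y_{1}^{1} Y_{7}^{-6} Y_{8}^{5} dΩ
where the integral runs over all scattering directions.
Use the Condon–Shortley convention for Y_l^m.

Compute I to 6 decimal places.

-0.052996

Checks pass: Σm=0; 16 even; l₃=8∈[6,8].
(2·1+1)(2·7+1)(2·8+1) = 765
Δ: 0! 2! 14! / 17! → 1/2040
sum: t=0:+1/25401600 = 1/25401600
3j²(1 7 8; 0 0 0) = Δ·Π!·Σ² = 8/255  (sign +1)
sum: t=0:+1/12454041600 = 1/12454041600
3j²(1 7 8; 1 -6 5) = Δ·Π!·Σ² = 1/680  (sign -1)
combine: 4πI² = 765·8/255·1/680 = 3/85
take √, sign -1: I = -0.05299638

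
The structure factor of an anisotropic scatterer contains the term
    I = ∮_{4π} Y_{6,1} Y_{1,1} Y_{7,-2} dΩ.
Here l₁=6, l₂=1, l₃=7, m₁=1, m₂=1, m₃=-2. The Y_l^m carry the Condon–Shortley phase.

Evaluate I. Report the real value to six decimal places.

0.209937

Rules hold: Σm=0, L=14 even, 5≤7≤7.
N = 13·3·15 = 585
Δ = 0!·12!·2!/15! = 1/1365
Racah Σ t=0..0: t=0:+1/518400 = 1/518400
⇒ 3j(6 1 7; 0 0 0)² = 7/195, sgn -1
Racah Σ t=0..0: t=0:+1/1209600 = 1/1209600
⇒ 3j(6 1 7; 1 1 -2)² = 12/455, sgn -1
4πI² = N·(3j₀)²·(3jₘ)² = 36/65
I = +1·√(0.553846/4π) = 0.20993732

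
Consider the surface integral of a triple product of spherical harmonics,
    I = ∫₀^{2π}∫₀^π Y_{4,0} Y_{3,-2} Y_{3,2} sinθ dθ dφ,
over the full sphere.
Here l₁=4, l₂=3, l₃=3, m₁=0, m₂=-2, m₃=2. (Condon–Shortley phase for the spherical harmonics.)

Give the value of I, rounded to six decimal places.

-0.179515

Rules hold: Σm=0, L=10 even, 1≤3≤7.
N = 9·7·7 = 441
Δ = 4!·4!·2!/11! = 1/34650
Racah Σ t=1..3: t=1:−1/72 t=2:+1/16 t=3:−1/72 = 5/144
⇒ 3j(4 3 3; 0 0 0)² = 2/77, sgn -1
Racah Σ t=0..1: t=0:+1/576 t=1:−1/72 = -7/576
⇒ 3j(4 3 3; 0 -2 2)² = 7/198, sgn +1
4πI² = N·(3j₀)²·(3jₘ)² = 49/121
I = -1·√(0.404959/4π) = -0.17951487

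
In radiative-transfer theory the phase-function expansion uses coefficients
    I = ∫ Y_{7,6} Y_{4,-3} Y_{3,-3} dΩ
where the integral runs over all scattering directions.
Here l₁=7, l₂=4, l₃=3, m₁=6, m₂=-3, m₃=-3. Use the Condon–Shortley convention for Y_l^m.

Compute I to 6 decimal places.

0.279120

Checks pass: Σm=0; 14 even; l₃=3∈[3,11].
(2·7+1)(2·4+1)(2·3+1) = 945
Δ: 8! 6! 0! / 15! → 1/45045
sum: t=4:+1/20736 = 1/20736
3j²(7 4 3; 0 0 0) = Δ·Π!·Σ² = 35/1287  (sign -1)
sum: t=1:−1/3628800 = -1/3628800
3j²(7 4 3; 6 -3 -3) = Δ·Π!·Σ² = 4/105  (sign -1)
combine: 4πI² = 945·35/1287·4/105 = 140/143
take √, sign +1: I = 0.27912007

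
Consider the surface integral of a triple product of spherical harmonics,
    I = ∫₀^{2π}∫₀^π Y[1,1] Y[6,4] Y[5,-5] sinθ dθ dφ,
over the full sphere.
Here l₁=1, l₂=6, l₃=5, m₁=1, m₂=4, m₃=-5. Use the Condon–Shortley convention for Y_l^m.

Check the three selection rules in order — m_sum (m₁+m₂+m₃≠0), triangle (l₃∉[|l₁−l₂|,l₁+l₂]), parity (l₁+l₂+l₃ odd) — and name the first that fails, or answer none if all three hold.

none

m₁+m₂+m₃ = 1 + 4 − 5 = 0  ✓
triangle: |1−6|=5 ≤ l₃=5 ≤ 1+6=7  ✓
parity: l₁+l₂+l₃ = 12 is even  ✓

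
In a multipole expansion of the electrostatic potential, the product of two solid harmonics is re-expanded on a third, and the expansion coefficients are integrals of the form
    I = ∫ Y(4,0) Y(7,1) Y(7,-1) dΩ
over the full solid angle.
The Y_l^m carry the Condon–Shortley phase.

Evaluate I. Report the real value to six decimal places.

m-sum 0 ✓  L=18 even ✓  3≤7≤11 ✓
Π(2lᵢ+1) = 9×15×15 = 2025
triangle coeff Δ(4,7,7) = 1/58198140
Σ_t [0,4]: t=0:+1/17418240 t=1:−1/622080 t=2:+1/230400 t=3:−1/622080 t=4:+1/17418240 = 1/806400
(3j)²=2268/230945 [(4 7 7; 0 0 0)], sign=-1
Σ_t [0,4]: t=0:+1/46448640 t=1:−1/1088640 t=2:+1/276480 t=3:−1/518400 t=4:+1/9953280 = 23/25804800
(3j)²=42849/6466460 [(4 7 7; 0 1 -1)], sign=+1
⇒ 4πI² = 281132289/2133423721
I = (-1)√(281132289/2133423721/(4π)) = -0.10240281

-0.102403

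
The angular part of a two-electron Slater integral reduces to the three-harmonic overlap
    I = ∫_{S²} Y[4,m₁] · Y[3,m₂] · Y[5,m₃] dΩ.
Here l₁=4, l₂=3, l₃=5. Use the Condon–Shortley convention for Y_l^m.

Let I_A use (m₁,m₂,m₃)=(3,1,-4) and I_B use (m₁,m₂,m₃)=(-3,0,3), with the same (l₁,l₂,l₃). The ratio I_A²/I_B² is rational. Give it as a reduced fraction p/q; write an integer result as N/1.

1/6

Shared (l₁,l₂,l₃)=(4,3,5): N and (l;000)² cancel in I_A²/I_B².
A: Δ = 2!·6!·4!/13! = 1/180180; Racah Σ t=0..1: t=0:+1/5760 t=1:−1/4320 = -1/17280; ⇒ 3j(4 3 5; 3 1 -4)² = 7/4290, sgn +1
B: Δ = 2!·6!·4!/13! = 1/180180; Racah Σ t=1..2: t=1:−1/2880 t=2:+1/1440 = 1/2880; ⇒ 3j(4 3 5; -3 0 3)² = 7/715, sgn +1
I_A²/I_B² = (7/4290)/(7/715) = 1/6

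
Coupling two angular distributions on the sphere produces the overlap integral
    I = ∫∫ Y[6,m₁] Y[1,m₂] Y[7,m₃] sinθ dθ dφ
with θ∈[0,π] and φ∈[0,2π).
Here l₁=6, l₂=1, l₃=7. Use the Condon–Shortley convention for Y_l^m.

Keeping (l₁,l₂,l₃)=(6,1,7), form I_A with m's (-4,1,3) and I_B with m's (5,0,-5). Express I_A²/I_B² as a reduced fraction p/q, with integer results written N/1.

Shared (l₁,l₂,l₃)=(6,1,7): N and (l;000)² cancel in I_A²/I_B².
A: Δ = 0!·12!·2!/15! = 1/1365; Racah Σ t=0..0: t=0:+1/14515200 = 1/14515200; ⇒ 3j(6 1 7; -4 1 3)² = 2/455, sgn +1
B: Δ = 0!·12!·2!/15! = 1/1365; Racah Σ t=0..0: t=0:+1/39916800 = 1/39916800; ⇒ 3j(6 1 7; 5 0 -5)² = 8/455, sgn +1
I_A²/I_B² = (2/455)/(8/455) = 1/4

1/4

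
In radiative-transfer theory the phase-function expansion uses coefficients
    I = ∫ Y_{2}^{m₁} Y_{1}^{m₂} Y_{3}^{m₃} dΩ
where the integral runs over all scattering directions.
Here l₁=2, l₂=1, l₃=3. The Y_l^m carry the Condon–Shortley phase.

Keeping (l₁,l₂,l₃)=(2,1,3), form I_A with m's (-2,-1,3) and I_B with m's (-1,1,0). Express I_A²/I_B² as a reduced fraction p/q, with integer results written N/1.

Shared (l₁,l₂,l₃)=(2,1,3): N and (l;000)² cancel in I_A²/I_B².
A: Δ = 0!·4!·2!/7! = 1/105; Racah Σ t=0..0: t=0:+1/48 = 1/48; ⇒ 3j(2 1 3; -2 -1 3)² = 1/7, sgn +1
B: Δ = 0!·4!·2!/7! = 1/105; Racah Σ t=0..0: t=0:+1/12 = 1/12; ⇒ 3j(2 1 3; -1 1 0)² = 1/35, sgn -1
I_A²/I_B² = (1/7)/(1/35) = 5/1

5/1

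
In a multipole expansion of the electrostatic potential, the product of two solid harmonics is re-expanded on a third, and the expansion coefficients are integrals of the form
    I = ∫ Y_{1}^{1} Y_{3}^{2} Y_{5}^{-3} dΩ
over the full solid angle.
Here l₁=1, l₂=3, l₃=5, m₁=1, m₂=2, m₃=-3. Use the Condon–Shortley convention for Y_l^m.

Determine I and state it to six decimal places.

0.000000

l₃=5 ∉ [2,4] — triangle fails ⇒ I = 0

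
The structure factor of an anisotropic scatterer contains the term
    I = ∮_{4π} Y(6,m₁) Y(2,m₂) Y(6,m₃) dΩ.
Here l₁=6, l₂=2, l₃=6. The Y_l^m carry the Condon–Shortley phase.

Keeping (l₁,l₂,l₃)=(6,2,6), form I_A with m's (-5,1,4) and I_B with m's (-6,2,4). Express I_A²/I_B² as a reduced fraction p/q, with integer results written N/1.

27/4

Same 6,2,6: normalisation and zero-m 3j drop out of the ratio.
A: Δ: 2! 10! 2! / 15! → 1/90090; sum: t=1:−1/7257600 t=2:+1/725760 = 1/806400; 3j²(6 2 6; -5 1 4) = Δ·Π!·Σ² = 27/910  (sign +1)
B: Δ: 2! 10! 2! / 15! → 1/90090; sum: t=2:+1/14515200 = 1/14515200; 3j²(6 2 6; -6 2 4) = Δ·Π!·Σ² = 2/455  (sign +1)
I_A²/I_B² = (27/910)/(2/455) = 27/4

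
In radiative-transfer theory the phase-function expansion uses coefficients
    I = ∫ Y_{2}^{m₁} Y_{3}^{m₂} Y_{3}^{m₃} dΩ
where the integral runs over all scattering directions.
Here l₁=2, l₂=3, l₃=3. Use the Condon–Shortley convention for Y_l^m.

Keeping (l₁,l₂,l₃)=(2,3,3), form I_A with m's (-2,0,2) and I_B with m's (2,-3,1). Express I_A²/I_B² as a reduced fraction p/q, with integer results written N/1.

2/1

Same 2,3,3: normalisation and zero-m 3j drop out of the ratio.
A: Δ: 2! 2! 4! / 9! → 1/3780; sum: t=2:+1/24 = 1/24; 3j²(2 3 3; -2 0 2) = Δ·Π!·Σ² = 1/21  (sign -1)
B: Δ: 2! 2! 4! / 9! → 1/3780; sum: t=0:+1/96 = 1/96; 3j²(2 3 3; 2 -3 1) = Δ·Π!·Σ² = 1/42  (sign +1)
I_A²/I_B² = (1/21)/(1/42) = 2/1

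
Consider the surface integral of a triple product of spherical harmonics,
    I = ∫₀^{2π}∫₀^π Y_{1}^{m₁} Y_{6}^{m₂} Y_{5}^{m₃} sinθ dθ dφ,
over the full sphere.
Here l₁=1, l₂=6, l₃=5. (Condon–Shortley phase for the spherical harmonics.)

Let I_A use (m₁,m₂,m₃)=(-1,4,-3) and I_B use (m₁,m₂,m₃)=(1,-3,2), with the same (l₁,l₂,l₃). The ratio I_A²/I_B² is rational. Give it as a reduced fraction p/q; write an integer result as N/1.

Same 1,6,5: normalisation and zero-m 3j drop out of the ratio.
A: Δ: 2! 0! 10! / 13! → 1/858; sum: t=2:+1/161280 = 1/161280; 3j²(1 6 5; -1 4 -3) = Δ·Π!·Σ² = 15/286  (sign +1)
B: Δ: 2! 0! 10! / 13! → 1/858; sum: t=0:+1/60480 = 1/60480; 3j²(1 6 5; 1 -3 2) = Δ·Π!·Σ² = 6/143  (sign -1)
I_A²/I_B² = (15/286)/(6/143) = 5/4

5/4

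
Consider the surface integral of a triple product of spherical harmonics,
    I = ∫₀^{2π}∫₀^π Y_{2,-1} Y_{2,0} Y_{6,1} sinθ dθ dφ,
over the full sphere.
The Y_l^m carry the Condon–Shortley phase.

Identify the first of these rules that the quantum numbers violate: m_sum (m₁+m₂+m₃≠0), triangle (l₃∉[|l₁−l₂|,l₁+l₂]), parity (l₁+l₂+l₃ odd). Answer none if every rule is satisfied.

triangle

m₁+m₂+m₃ = -1 + 0 + 1 = 0  ✓
triangle: |2−2|=0 ≤ l₃=6 ≤ 2+2=4  ✗
parity: l₁+l₂+l₃ = 10 is even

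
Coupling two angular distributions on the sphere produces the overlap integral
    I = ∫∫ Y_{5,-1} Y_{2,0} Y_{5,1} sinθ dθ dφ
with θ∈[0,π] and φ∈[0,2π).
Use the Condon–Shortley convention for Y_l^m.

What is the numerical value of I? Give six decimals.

-0.145565

Checks pass: Σm=0; 12 even; l₃=5∈[3,7].
(2·5+1)(2·2+1)(2·5+1) = 605
Δ: 2! 8! 2! / 13! → 1/38610
sum: t=0:+1/2880 t=1:−1/576 t=2:+1/2880 = -1/960
3j²(5 2 5; 0 0 0) = Δ·Π!·Σ² = 10/429  (sign +1)
sum: t=0:+1/5760 t=1:−1/720 t=2:+1/2304 = -1/1280
3j²(5 2 5; -1 0 1) = Δ·Π!·Σ² = 27/1430  (sign -1)
combine: 4πI² = 605·10/429·27/1430 = 45/169
take √, sign -1: I = -0.14556534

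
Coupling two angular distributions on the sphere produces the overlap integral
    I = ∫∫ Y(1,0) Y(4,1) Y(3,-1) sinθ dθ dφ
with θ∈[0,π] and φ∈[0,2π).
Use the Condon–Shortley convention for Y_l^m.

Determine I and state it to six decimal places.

Rules hold: Σm=0, L=8 even, 3≤3≤5.
N = 3·9·7 = 189
Δ = 2!·0!·6!/9! = 1/252
Racah Σ t=1..1: t=1:−1/36 = -1/36
⇒ 3j(1 4 3; 0 0 0)² = 4/63, sgn +1
Racah Σ t=1..1: t=1:−1/48 = -1/48
⇒ 3j(1 4 3; 0 1 -1)² = 5/84, sgn -1
4πI² = N·(3j₀)²·(3jₘ)² = 5/7
I = -1·√(0.714286/4π) = -0.23841361

-0.238414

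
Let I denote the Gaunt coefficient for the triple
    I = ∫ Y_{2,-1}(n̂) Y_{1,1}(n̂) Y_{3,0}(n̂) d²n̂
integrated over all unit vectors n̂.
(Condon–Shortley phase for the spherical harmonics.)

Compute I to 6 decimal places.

0.143048

Checks pass: Σm=0; 6 even; l₃=3∈[1,3].
(2·2+1)(2·1+1)(2·3+1) = 105
Δ: 0! 4! 2! / 7! → 1/105
sum: t=0:+1/4 = 1/4
3j²(2 1 3; 0 0 0) = Δ·Π!·Σ² = 3/35  (sign -1)
sum: t=0:+1/12 = 1/12
3j²(2 1 3; -1 1 0) = Δ·Π!·Σ² = 1/35  (sign -1)
combine: 4πI² = 105·3/35·1/35 = 9/35
take √, sign +1: I = 0.14304817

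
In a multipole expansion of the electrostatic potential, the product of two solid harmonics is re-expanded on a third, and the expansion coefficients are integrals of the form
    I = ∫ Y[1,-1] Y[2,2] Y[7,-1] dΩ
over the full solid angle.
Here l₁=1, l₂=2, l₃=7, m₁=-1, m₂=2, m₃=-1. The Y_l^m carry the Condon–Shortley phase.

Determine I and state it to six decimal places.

0.000000

l₃=7 ∉ [1,3] — triangle fails ⇒ I = 0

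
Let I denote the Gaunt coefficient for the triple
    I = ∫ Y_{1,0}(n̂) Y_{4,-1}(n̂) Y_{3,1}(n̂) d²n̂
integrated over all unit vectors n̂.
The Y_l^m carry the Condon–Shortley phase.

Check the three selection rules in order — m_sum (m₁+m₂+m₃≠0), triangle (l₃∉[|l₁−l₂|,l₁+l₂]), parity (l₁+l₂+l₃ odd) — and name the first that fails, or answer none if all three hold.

none

m₁+m₂+m₃ = 0 − 1 + 1 = 0  ✓
triangle: |1−4|=3 ≤ l₃=3 ≤ 1+4=5  ✓
parity: l₁+l₂+l₃ = 8 is even  ✓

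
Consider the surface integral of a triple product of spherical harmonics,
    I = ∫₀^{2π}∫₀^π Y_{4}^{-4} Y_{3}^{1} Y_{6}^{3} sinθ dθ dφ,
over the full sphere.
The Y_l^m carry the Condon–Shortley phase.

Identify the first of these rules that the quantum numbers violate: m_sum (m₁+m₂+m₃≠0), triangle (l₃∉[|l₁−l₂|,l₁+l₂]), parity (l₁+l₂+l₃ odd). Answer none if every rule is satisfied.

parity

azimuthal sum: -4 + 1 + 3 = 0  ✓
1 ≤ 6 ≤ 7 (triangle on l)  ✓
L = 4 + 3 + 6 = 13 (odd)  ✗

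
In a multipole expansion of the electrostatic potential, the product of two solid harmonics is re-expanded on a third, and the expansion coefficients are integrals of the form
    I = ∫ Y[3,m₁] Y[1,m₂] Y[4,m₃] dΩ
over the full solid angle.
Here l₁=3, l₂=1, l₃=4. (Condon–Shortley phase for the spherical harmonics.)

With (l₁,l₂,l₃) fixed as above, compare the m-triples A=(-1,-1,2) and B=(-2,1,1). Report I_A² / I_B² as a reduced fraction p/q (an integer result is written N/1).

Same 3,1,4: normalisation and zero-m 3j drop out of the ratio.
A: Δ: 0! 6! 2! / 9! → 1/252; sum: t=0:+1/96 = 1/96; 3j²(3 1 4; -1 -1 2) = Δ·Π!·Σ² = 5/84  (sign +1)
B: Δ: 0! 6! 2! / 9! → 1/252; sum: t=0:+1/240 = 1/240; 3j²(3 1 4; -2 1 1) = Δ·Π!·Σ² = 1/84  (sign -1)
I_A²/I_B² = (5/84)/(1/84) = 5/1

5/1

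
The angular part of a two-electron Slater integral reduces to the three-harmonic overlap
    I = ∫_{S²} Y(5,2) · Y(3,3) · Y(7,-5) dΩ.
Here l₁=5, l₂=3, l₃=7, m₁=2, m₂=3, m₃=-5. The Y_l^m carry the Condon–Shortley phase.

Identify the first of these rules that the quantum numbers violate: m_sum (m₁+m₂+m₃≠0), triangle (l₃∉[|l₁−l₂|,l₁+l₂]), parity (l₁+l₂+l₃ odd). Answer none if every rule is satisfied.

parity

m₁+m₂+m₃ = 2 + 3 − 5 = 0  ✓
triangle: |5−3|=2 ≤ l₃=7 ≤ 5+3=8  ✓
parity: l₁+l₂+l₃ = 15 is odd  ✗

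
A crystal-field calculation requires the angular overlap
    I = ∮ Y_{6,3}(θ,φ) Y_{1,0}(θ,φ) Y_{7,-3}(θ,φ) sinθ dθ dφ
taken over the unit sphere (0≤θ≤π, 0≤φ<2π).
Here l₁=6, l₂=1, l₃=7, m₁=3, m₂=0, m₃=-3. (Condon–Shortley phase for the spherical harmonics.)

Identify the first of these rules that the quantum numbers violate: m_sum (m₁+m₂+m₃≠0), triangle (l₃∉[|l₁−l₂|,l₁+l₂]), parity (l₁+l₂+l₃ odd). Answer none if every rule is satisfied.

none

m₁+m₂+m₃ = 3 + 0 − 3 = 0  ✓
triangle: |6−1|=5 ≤ l₃=7 ≤ 6+1=7  ✓
parity: l₁+l₂+l₃ = 14 is even  ✓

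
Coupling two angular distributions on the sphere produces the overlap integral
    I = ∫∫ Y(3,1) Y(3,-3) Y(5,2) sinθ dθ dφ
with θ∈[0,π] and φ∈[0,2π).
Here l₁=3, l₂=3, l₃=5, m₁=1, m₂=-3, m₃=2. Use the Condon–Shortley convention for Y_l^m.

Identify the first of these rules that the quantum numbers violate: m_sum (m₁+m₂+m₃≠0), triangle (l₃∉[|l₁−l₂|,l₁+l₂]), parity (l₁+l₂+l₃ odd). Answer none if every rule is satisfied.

parity

m₁+m₂+m₃ = 1 − 3 + 2 = 0  ✓
triangle: |3−3|=0 ≤ l₃=5 ≤ 3+3=6  ✓
parity: l₁+l₂+l₃ = 11 is odd  ✗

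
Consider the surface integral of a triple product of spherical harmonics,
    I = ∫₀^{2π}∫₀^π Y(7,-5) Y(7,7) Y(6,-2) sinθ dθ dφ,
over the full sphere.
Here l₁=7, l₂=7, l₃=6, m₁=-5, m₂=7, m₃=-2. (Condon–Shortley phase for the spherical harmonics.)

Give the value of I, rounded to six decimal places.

m-sum 0 ✓  L=20 even ✓  0≤6≤14 ✓
Π(2lᵢ+1) = 15×15×13 = 2925
triangle coeff Δ(7,7,6) = 1/2444321880
Σ_t [1,7]: t=1:−1/2612736000 t=2:+1/20736000 t=3:−1/1658880 t=4:+1/746496 t=5:−1/1658880 t=6:+1/20736000 t=7:−1/2612736000 = 1/4354560
(3j)²=1000/138567 [(7 7 6; 0 0 0)], sign=+1
Σ_t [8,8]: t=8:+1/1393459200 = 1/1393459200
(3j)²=11/646 [(7 7 6; -5 7 -2)], sign=+1
⇒ 4πI² = 37500/104329
I = (+1)√(37500/104329/(4π)) = 0.16912514

0.169125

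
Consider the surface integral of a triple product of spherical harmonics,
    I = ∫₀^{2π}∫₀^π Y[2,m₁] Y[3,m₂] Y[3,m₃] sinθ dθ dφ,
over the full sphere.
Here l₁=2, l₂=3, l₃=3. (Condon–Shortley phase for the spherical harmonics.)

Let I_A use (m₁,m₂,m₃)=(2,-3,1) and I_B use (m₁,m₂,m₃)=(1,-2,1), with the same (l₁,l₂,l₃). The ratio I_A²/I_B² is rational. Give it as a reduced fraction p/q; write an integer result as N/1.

Shared (l₁,l₂,l₃)=(2,3,3): N and (l;000)² cancel in I_A²/I_B².
A: Δ = 2!·2!·4!/9! = 1/3780; Racah Σ t=0..0: t=0:+1/96 = 1/96; ⇒ 3j(2 3 3; 2 -3 1)² = 1/42, sgn +1
B: Δ = 2!·2!·4!/9! = 1/3780; Racah Σ t=0..1: t=0:+1/12 t=1:−1/48 = 1/16; ⇒ 3j(2 3 3; 1 -2 1)² = 1/28, sgn +1
I_A²/I_B² = (1/42)/(1/28) = 2/3

2/3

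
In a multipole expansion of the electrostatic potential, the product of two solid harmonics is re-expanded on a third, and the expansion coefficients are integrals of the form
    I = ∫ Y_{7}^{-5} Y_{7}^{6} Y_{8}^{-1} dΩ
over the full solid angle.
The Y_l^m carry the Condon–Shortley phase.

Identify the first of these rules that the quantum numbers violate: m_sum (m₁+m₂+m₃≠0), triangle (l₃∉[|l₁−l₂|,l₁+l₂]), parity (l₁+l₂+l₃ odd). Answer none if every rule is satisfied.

Σmᵢ = 0  ✓
l₃∈[|l₁−l₂|,l₁+l₂]=[0,14], have l₃=8  ✓
Σlᵢ = 22 ⇒ even  ✓

none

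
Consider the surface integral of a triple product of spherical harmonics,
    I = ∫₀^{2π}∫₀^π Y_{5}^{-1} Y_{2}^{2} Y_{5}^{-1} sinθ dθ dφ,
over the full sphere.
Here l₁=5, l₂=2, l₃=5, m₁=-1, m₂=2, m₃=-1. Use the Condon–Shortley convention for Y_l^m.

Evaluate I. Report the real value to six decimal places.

0.198089

Checks pass: Σm=0; 12 even; l₃=5∈[3,7].
(2·5+1)(2·2+1)(2·5+1) = 605
Δ: 2! 8! 2! / 13! → 1/38610
sum: t=0:+1/2880 t=1:−1/576 t=2:+1/2880 = -1/960
3j²(5 2 5; 0 0 0) = Δ·Π!·Σ² = 10/429  (sign +1)
sum: t=2:+1/2304 = 1/2304
3j²(5 2 5; -1 2 -1) = Δ·Π!·Σ² = 5/143  (sign +1)
combine: 4πI² = 605·10/429·5/143 = 250/507
take √, sign +1: I = 0.19808933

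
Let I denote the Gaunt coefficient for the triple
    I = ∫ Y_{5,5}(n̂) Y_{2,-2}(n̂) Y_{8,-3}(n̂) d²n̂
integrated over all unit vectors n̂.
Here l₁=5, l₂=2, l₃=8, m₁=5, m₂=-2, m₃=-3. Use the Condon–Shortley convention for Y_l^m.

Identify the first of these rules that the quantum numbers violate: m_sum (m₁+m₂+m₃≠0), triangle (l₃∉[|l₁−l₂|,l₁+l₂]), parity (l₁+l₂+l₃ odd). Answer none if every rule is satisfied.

triangle

Σmᵢ = 0  ✓
l₃∈[|l₁−l₂|,l₁+l₂]=[3,7], have l₃=8  ✗
Σlᵢ = 15 ⇒ odd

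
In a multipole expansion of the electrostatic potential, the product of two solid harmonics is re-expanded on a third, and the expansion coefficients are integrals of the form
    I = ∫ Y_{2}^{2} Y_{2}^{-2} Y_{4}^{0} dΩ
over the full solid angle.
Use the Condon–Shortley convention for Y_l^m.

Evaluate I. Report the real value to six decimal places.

0.040299

Rules hold: Σm=0, L=8 even, 0≤4≤4.
N = 5·5·9 = 225
Δ = 0!·4!·4!/9! = 1/630
Racah Σ t=0..0: t=0:+1/16 = 1/16
⇒ 3j(2 2 4; 0 0 0)² = 2/35, sgn +1
Racah Σ t=0..0: t=0:+1/576 = 1/576
⇒ 3j(2 2 4; 2 -2 0)² = 1/630, sgn +1
4πI² = N·(3j₀)²·(3jₘ)² = 1/49
I = +1·√(0.0204082/4π) = 0.04029926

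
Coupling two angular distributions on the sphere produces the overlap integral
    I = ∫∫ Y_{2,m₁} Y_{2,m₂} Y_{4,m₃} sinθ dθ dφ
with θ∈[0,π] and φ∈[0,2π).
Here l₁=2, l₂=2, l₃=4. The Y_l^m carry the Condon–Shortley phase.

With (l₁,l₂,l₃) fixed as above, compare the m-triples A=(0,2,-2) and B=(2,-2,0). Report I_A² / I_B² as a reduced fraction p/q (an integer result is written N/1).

15/1

Same 2,2,4: normalisation and zero-m 3j drop out of the ratio.
A: Δ: 0! 4! 4! / 9! → 1/630; sum: t=0:+1/96 = 1/96; 3j²(2 2 4; 0 2 -2) = Δ·Π!·Σ² = 1/42  (sign +1)
B: Δ: 0! 4! 4! / 9! → 1/630; sum: t=0:+1/576 = 1/576; 3j²(2 2 4; 2 -2 0) = Δ·Π!·Σ² = 1/630  (sign +1)
I_A²/I_B² = (1/42)/(1/630) = 15/1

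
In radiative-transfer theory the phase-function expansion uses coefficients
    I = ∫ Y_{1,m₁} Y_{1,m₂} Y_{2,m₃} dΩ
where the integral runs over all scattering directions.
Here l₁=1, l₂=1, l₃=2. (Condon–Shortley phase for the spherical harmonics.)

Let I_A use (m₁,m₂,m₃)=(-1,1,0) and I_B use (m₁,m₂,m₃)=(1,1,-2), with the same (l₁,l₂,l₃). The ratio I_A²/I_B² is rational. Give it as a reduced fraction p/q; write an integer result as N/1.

Same 1,1,2: normalisation and zero-m 3j drop out of the ratio.
A: Δ: 0! 2! 2! / 5! → 1/30; sum: t=0:+1/4 = 1/4; 3j²(1 1 2; -1 1 0) = Δ·Π!·Σ² = 1/30  (sign +1)
B: Δ: 0! 2! 2! / 5! → 1/30; sum: t=0:+1/4 = 1/4; 3j²(1 1 2; 1 1 -2) = Δ·Π!·Σ² = 1/5  (sign +1)
I_A²/I_B² = (1/30)/(1/5) = 1/6

1/6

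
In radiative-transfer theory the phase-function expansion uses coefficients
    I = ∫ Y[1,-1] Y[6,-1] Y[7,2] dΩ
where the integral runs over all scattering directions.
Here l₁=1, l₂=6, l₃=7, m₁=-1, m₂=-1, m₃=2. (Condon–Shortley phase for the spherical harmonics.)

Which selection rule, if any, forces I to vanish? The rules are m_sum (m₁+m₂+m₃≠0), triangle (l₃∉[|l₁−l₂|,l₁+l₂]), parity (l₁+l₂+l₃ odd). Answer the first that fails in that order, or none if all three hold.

none

Σmᵢ = 0  ✓
l₃∈[|l₁−l₂|,l₁+l₂]=[5,7], have l₃=7  ✓
Σlᵢ = 14 ⇒ even  ✓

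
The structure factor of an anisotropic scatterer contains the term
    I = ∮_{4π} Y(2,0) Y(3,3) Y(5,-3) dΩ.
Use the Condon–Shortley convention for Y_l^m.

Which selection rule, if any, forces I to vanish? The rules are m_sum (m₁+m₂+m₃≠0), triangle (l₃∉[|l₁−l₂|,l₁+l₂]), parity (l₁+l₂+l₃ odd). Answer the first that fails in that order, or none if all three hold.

m₁+m₂+m₃ = 0 + 3 − 3 = 0  ✓
triangle: |2−3|=1 ≤ l₃=5 ≤ 2+3=5  ✓
parity: l₁+l₂+l₃ = 10 is even  ✓

none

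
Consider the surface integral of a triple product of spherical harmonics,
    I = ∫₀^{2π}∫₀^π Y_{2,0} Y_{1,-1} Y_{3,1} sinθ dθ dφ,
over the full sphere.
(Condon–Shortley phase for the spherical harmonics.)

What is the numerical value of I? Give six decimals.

-0.202301

m-sum 0 ✓  L=6 even ✓  1≤3≤3 ✓
Π(2lᵢ+1) = 5×3×7 = 105
triangle coeff Δ(2,1,3) = 1/105
Σ_t [0,0]: t=0:+1/4 = 1/4
(3j)²=3/35 [(2 1 3; 0 0 0)], sign=-1
Σ_t [0,0]: t=0:+1/8 = 1/8
(3j)²=2/35 [(2 1 3; 0 -1 1)], sign=+1
⇒ 4πI² = 18/35
I = (-1)√(18/35/(4π)) = -0.20230066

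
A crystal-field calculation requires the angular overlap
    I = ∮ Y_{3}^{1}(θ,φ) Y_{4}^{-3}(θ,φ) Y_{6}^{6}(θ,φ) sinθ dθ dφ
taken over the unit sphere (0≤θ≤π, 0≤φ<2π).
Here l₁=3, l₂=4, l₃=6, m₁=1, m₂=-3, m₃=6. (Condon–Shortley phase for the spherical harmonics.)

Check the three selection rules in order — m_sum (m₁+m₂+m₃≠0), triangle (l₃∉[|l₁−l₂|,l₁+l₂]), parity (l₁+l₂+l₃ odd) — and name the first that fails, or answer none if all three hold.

m_sum

m₁+m₂+m₃ = 1 − 3 + 6 = 4  ✗
triangle: |3−4|=1 ≤ l₃=6 ≤ 3+4=7
parity: l₁+l₂+l₃ = 13 is odd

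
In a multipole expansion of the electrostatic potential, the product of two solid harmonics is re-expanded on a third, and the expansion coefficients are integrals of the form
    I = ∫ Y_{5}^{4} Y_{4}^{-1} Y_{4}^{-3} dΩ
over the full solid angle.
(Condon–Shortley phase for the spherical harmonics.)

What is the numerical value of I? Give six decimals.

0.000000

Σlᵢ=13 odd — θ-integrand is odd under cosθ→−cosθ; I=0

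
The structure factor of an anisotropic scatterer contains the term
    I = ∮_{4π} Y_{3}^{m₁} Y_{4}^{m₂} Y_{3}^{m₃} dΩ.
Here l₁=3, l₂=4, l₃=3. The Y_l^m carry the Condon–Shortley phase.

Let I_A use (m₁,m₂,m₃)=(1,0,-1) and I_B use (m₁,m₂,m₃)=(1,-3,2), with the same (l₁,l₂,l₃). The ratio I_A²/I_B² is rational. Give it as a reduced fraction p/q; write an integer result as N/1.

1/14

Same 3,4,3: normalisation and zero-m 3j drop out of the ratio.
A: Δ: 4! 2! 4! / 11! → 1/34650; sum: t=0:+1/1152 t=1:−1/36 t=2:+1/32 = 5/1152; 3j²(3 4 3; 1 0 -1) = Δ·Π!·Σ² = 1/1386  (sign +1)
B: Δ: 4! 2! 4! / 11! → 1/34650; sum: t=0:+1/288 t=1:−1/144 = -1/288; 3j²(3 4 3; 1 -3 2) = Δ·Π!·Σ² = 1/99  (sign +1)
I_A²/I_B² = (1/1386)/(1/99) = 1/14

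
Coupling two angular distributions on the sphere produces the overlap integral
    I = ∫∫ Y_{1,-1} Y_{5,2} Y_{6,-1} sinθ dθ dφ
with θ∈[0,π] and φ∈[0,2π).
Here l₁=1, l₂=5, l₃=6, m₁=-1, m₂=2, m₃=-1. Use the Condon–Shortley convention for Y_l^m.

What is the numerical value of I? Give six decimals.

Rules hold: Σm=0, L=12 even, 4≤6≤6.
N = 3·11·13 = 429
Δ = 0!·2!·10!/13! = 1/858
Racah Σ t=0..0: t=0:+1/14400 = 1/14400
⇒ 3j(1 5 6; 0 0 0)² = 6/143, sgn +1
Racah Σ t=0..0: t=0:+1/60480 = 1/60480
⇒ 3j(1 5 6; -1 2 -1)² = 5/429, sgn -1
4πI² = N·(3j₀)²·(3jₘ)² = 30/143
I = -1·√(0.20979/4π) = -0.12920749

-0.129207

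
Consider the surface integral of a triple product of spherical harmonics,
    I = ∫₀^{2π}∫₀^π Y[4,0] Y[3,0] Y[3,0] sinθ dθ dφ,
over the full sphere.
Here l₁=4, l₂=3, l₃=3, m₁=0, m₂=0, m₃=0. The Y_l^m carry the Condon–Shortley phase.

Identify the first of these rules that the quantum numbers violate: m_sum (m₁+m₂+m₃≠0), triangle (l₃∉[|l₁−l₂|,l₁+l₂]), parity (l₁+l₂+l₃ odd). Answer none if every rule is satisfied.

none

Σmᵢ = 0  ✓
l₃∈[|l₁−l₂|,l₁+l₂]=[1,7], have l₃=3  ✓
Σlᵢ = 10 ⇒ even  ✓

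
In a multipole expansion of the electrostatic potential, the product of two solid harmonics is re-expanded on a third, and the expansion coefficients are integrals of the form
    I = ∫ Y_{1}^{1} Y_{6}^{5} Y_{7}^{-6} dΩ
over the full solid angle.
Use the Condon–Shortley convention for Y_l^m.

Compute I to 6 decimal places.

0.309019

m-sum 0 ✓  L=14 even ✓  5≤7≤7 ✓
Π(2lᵢ+1) = 3×13×15 = 585
triangle coeff Δ(1,6,7) = 1/1365
Σ_t [0,0]: t=0:+1/518400 = 1/518400
(3j)²=7/195 [(1 6 7; 0 0 0)], sign=-1
Σ_t [0,0]: t=0:+1/79833600 = 1/79833600
(3j)²=2/35 [(1 6 7; 1 5 -6)], sign=-1
⇒ 4πI² = 6/5
I = (+1)√(6/5/(4π)) = 0.30901936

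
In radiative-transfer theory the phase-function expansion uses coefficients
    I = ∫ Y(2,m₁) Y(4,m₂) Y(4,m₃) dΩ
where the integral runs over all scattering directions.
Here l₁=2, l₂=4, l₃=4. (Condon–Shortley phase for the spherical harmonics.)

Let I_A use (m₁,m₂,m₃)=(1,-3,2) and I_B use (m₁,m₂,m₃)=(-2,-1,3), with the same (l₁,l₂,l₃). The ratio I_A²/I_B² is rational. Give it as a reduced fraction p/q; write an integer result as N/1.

25/18

Same 2,4,4: normalisation and zero-m 3j drop out of the ratio.
A: Δ: 2! 2! 6! / 11! → 1/13860; sum: t=0:+1/240 t=1:−1/1440 = 1/288; 3j²(2 4 4; 1 -3 2) = Δ·Π!·Σ² = 5/132  (sign +1)
B: Δ: 2! 2! 6! / 11! → 1/13860; sum: t=2:+1/480 = 1/480; 3j²(2 4 4; -2 -1 3) = Δ·Π!·Σ² = 3/110  (sign -1)
I_A²/I_B² = (5/132)/(3/110) = 25/18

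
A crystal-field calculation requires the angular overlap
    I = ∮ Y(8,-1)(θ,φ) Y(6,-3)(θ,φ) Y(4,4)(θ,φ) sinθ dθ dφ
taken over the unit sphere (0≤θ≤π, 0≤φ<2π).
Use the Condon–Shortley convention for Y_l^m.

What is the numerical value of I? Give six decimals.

Checks pass: Σm=0; 18 even; l₃=4∈[2,14].
(2·8+1)(2·6+1)(2·4+1) = 1989
Δ: 10! 6! 2! / 19! → 1/23279256
sum: t=4:+1/1658880 t=5:−1/518400 t=6:+1/1658880 = -1/1382400
3j²(8 6 4; 0 0 0) = Δ·Π!·Σ² = 504/46189  (sign -1)
sum: t=3:−1/43545600 = -1/43545600
3j²(8 6 4; -1 -3 4) = Δ·Π!·Σ² = 168/46189  (sign -1)
combine: 4πI² = 1989·504/46189·168/46189 = 762048/9653501
take √, sign +1: I = 0.07925813

0.079258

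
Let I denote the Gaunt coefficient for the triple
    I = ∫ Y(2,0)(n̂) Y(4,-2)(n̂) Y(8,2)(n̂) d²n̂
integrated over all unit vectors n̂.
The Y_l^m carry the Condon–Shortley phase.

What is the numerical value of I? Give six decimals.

0.000000

|2−4|≤8≤2+4 violated ⇒ I = 0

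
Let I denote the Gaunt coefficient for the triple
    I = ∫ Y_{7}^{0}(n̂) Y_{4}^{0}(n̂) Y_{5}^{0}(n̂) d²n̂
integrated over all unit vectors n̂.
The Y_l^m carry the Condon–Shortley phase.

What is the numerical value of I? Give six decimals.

0.139120

Checks pass: Σm=0; 16 even; l₃=5∈[3,11].
(2·7+1)(2·4+1)(2·5+1) = 1485
Δ: 6! 8! 2! / 17! → 1/6126120
sum: t=2:+1/69120 t=3:−1/20736 t=4:+1/69120 = -1/51840
3j²(7 4 5; 0 0 0) = Δ·Π!·Σ² = 280/21879  (sign +1)
(m-triple is (0,0,0) — same symbol as above.)
combine: 4πI² = 1485·280/21879·280/21879 = 392000/1611753
take √, sign +1: I = 0.13911977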